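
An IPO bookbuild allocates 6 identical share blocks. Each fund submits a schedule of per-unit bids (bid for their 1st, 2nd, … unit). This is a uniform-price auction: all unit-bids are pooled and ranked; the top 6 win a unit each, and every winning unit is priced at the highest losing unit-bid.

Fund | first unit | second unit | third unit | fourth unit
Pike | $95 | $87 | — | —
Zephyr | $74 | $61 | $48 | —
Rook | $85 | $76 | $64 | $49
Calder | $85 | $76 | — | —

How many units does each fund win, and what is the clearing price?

Calder 2, Pike 2, Rook 2; clearing price $74

All unit-bids, highest first — top 6: 95 (Pike-1), 87 (Pike-2), 85 (Rook-1), 85 (Calder-1), 76 (Rook-2), 76 (Calder-2)
Highest rejected unit-bid = $74.
Allocation: Calder 2, Pike 2, Rook 2.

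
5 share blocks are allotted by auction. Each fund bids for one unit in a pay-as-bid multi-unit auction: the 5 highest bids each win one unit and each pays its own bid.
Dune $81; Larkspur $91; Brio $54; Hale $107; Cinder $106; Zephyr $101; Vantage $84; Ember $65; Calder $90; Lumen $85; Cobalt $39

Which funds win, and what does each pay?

Bids ranked high→low: 107 (Hale), 106 (Cinder), 101 (Zephyr), 91 (Larkspur), 90 (Calder), 85 (Lumen), 84 (Vantage), …
Top 5: Hale, Cinder, Zephyr, Larkspur, Calder.
Each winner pays its own bid: Hale $107, Cinder $106, Zephyr $101, Larkspur $91, Calder $90.

Hale $107, Cinder $106, Zephyr $101, Larkspur $91, Calder $90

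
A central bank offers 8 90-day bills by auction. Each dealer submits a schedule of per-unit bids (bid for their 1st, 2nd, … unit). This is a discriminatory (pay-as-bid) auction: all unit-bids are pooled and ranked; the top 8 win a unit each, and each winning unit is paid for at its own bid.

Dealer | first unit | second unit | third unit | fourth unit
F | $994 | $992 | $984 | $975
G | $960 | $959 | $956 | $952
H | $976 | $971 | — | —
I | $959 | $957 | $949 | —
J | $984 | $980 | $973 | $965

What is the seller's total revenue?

Pooled unit-bids ranked (top 8): 994 (F-1), 992 (F-2), 984 (F-3), 984 (J-1), 980 (J-2), 976 (H-1), 975 (F-4), 973 (J-3)
Next rejected bid: $971 (not a price — pay-as-bid).
Each winning unit pays its own bid.
Revenue = 994 + 992 + 984 + 984 + 980 + 976 + 975 + 973 = $7,858.

Total revenue: $7,858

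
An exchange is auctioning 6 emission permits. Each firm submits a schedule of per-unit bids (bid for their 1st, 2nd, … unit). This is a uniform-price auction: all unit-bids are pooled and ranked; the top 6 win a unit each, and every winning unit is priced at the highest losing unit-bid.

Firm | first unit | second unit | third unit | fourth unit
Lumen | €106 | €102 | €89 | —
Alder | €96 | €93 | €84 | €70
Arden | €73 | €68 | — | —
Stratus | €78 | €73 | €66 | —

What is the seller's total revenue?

Total revenue: €468

Pooled unit-bids ranked (top 6): 106 (Lumen-1), 102 (Lumen-2), 96 (Alder-1), 93 (Alder-2), 89 (Lumen-3), 84 (Alder-3)
The (k+1)-th unit-bid is €78.
Allocation: Alder 3, Lumen 3. Every unit priced at €78.
Revenue = 6 × 78 = €468.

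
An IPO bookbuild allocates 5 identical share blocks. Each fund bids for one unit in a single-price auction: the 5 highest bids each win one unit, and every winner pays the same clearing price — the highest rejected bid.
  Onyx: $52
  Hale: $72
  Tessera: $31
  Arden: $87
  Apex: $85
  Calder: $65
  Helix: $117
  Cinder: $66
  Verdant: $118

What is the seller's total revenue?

Total revenue: $330

Ordering the bids: 118 (Verdant), 117 (Helix), 87 (Arden), 85 (Apex), 72 (Hale), 66 (Cinder), 65 (Calder), …
Winners (5 units): Verdant, Helix, Arden, Apex, Hale.
First losing bid is Cinder's $66, which sets the uniform price.
Total revenue = 5 × $66 = $330.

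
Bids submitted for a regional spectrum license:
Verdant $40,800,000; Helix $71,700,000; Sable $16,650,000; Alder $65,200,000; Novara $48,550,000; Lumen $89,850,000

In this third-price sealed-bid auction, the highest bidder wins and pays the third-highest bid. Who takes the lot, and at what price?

Rule: the highest bidder wins and pays the third-highest bid.
Bids in order: 89,850,000 (Lumen) > 71,700,000 (Helix) > 65,200,000 (Alder) > 48,550,000 (Novara) > 40,800,000 (Verdant) > 16,650,000 (Sable)
Lumen is highest; pays the third-highest bid, $65,200,000.

Lumen pays $65,200,000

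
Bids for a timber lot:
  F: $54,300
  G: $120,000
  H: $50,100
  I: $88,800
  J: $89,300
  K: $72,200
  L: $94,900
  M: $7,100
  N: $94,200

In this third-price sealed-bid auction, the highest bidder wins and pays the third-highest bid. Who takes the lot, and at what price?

Third-price sealed-bid auction: the highest bidder wins and pays the third-highest bid.
Sorting bids: 120,000 (G) > 94,900 (L) > 94,200 (N) > 89,300 (J) > 88,800 (I) > 72,200 (K) > …
G is highest; pays the third-highest bid, $94,200.

G pays $94,200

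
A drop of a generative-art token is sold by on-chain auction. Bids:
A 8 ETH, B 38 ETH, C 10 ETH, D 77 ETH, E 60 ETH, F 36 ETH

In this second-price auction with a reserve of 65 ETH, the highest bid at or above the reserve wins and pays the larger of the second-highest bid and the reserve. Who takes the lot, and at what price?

Bids ranked: 77 (D) > 60 (E) > 38 (B) > 36 (F) > 10 (C) > 8 (A)
Highest eligible bid: D at 77 ETH.
Second-highest bid 60 ETH is below the reserve 65 ETH, so the reserve binds → payment 65 ETH.

D pays 65 ETH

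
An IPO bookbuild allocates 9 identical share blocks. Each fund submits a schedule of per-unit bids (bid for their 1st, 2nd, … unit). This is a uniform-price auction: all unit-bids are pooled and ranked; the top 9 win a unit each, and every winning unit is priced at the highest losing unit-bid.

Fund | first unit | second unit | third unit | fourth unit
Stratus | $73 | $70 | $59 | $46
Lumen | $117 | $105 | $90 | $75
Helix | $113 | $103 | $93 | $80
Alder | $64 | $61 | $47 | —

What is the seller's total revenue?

Total revenue: $630

All unit-bids, highest first — top 9: 117 (Lumen-1), 113 (Helix-1), 105 (Lumen-2), 103 (Helix-2), 93 (Helix-3), 90 (Lumen-3), 80 (Helix-4), 75 (Lumen-4), 73 (Stratus-1)
The (k+1)-th unit-bid is $70.
Allocation: Helix 4, Lumen 4, Stratus 1. Every unit priced at $70.
Revenue = 9 × 70 = $630.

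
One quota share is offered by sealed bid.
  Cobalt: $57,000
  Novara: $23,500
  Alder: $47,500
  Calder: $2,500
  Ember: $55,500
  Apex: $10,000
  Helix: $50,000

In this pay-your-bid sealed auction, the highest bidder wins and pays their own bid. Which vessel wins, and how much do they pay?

Pay-your-bid sealed auction: the highest bidder wins and pays their own bid.
Sorting bids: 57,000 (Cobalt) > 55,500 (Ember) > 50,000 (Helix) > 47,500 (Alder) > 23,500 (Novara) > 10,000 (Apex) > …
Cobalt has the highest bid and pays exactly that: $57,000.

Cobalt pays $57,000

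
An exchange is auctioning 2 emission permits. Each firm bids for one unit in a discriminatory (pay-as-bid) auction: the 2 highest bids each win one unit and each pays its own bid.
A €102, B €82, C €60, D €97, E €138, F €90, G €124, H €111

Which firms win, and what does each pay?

Sorting: 138 (E), 124 (G), 111 (H), 102 (A), …
Top 2: E, G.
Each winner pays its own bid: E €138, G €124.

E €138, G €124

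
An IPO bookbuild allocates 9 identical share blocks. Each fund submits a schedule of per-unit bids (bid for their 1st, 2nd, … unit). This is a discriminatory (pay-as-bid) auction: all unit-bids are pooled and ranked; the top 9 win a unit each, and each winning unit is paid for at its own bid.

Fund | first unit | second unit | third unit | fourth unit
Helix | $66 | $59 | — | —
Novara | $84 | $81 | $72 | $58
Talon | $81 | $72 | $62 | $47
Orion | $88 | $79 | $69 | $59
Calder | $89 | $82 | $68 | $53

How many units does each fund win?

Merging the schedules and taking the best 9: 89 (Calder-1), 88 (Orion-1), 84 (Novara-1), 82 (Calder-2), 81 (Novara-2), 81 (Talon-1), 79 (Orion-2), 72 (Novara-3), 72 (Talon-2)
Next rejected bid: $69 (not a price — pay-as-bid).
Allocation: Calder 2, Novara 3, Orion 2, Talon 2.

Calder 2, Novara 3, Orion 2, Talon 2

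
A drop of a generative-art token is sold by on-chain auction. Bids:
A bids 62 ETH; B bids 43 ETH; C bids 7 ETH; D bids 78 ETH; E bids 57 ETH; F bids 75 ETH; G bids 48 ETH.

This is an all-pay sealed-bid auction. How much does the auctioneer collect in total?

Rule: the highest bidder wins the item, but every bidder pays their own bid.
Sorting bids: 78 (D) > 75 (F) > 62 (A) > 57 (E) > 48 (G) > 43 (B) > …
Every bidder forfeits their bid regardless of winning.
Revenue = 62 + 43 + 7 + 78 + 57 + 75 + 48 = 370 ETH.

Total revenue: 370 ETH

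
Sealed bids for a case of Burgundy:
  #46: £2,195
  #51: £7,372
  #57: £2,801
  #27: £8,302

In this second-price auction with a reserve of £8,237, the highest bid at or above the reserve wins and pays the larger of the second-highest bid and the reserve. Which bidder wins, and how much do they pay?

#27 pays £8,237

Bids in order: 8,302 (#27) > 7,372 (#51) > 2,801 (#57) > 2,195 (#46)
Highest eligible bid: #27 at £8,302.
Second-highest bid £7,372 is below the reserve £8,237, so the reserve binds → payment £8,237.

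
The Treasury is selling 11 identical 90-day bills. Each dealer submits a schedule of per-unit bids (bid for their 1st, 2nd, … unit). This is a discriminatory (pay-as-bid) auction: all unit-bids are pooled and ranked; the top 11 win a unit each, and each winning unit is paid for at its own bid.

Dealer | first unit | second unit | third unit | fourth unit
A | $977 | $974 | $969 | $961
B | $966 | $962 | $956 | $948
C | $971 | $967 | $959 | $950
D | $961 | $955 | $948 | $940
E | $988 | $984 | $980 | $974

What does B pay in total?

B pays $1,928

All unit-bids, highest first — top 11: 988 (E-1), 984 (E-2), 980 (E-3), 977 (A-1), 974 (A-2), 974 (E-4), 971 (C-1), 969 (A-3), 967 (C-2), 966 (B-1), 962 (B-2)
Next rejected bid: $961 (not a price — pay-as-bid).
B's winning unit-bids: 966 + 962 = $1,928.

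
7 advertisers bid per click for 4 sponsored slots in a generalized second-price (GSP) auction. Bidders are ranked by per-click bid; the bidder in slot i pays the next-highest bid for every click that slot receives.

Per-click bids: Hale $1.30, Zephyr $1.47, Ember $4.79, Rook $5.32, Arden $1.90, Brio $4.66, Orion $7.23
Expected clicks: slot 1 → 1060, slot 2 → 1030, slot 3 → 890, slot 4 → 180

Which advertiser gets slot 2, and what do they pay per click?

Per-click bids in order: $7.23 (Orion) > $5.32 (Rook) > $4.79 (Ember) > $4.66 (Brio) > $1.90 (Arden) > …
Slot 2 goes to the second-ranked bidder, Rook, who pays the next bid down: $4.79/click.

Rook; $4.79 per click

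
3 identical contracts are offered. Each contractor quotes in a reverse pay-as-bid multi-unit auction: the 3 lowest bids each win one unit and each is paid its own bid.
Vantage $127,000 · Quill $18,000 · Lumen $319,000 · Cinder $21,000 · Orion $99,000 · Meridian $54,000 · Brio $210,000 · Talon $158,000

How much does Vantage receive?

Vantage is paid $0

Bids ranked low→high: 18,000 (Quill), 21,000 (Cinder), 54,000 (Meridian), 99,000 (Orion), 127,000 (Vantage), …
The 3 lowest are Quill, Cinder, Meridian.
Vantage does not win → $0.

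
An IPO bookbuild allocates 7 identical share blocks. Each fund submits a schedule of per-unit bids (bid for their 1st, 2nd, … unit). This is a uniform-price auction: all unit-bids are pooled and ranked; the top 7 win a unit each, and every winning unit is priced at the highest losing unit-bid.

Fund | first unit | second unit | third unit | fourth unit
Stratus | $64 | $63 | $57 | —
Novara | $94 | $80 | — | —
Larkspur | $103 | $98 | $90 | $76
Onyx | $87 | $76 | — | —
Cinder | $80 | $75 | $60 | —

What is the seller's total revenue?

All unit-bids, highest first — top 7: 103 (Larkspur-1), 98 (Larkspur-2), 94 (Novara-1), 90 (Larkspur-3), 87 (Onyx-1), 80 (Novara-2), 80 (Cinder-1)
Highest rejected unit-bid = $76.
Allocation: Cinder 1, Larkspur 3, Novara 2, Onyx 1. Every unit priced at $76.
Revenue = 7 × 76 = $532.

Total revenue: $532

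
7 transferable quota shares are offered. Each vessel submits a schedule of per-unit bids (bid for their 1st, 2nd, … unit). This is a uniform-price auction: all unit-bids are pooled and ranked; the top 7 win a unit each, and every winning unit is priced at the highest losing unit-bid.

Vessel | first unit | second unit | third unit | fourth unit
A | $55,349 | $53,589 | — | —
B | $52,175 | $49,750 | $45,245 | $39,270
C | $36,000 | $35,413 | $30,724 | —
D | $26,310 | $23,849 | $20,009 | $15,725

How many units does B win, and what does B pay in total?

Merging the schedules and taking the best 7: 55,349 (A-1), 53,589 (A-2), 52,175 (B-1), 49,750 (B-2), 45,245 (B-3), 39,270 (B-4), 36,000 (C-1)
First bid not allocated: $35,413.
B wins 4 unit(s) at $35,413 each.

B: 4 units, pays $141,652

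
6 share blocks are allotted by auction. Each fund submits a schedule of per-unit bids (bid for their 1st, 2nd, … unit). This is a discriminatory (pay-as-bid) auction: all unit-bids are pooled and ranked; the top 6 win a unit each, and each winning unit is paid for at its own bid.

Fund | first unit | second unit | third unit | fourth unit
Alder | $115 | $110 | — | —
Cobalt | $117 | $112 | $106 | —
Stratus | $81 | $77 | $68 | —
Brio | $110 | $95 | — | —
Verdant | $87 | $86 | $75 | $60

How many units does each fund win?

All unit-bids, highest first — top 6: 117 (Cobalt-1), 115 (Alder-1), 112 (Cobalt-2), 110 (Alder-2), 110 (Brio-1), 106 (Cobalt-3)
Next rejected bid: $95 (not a price — pay-as-bid).
Allocation: Alder 2, Brio 1, Cobalt 3.

Alder 2, Brio 1, Cobalt 3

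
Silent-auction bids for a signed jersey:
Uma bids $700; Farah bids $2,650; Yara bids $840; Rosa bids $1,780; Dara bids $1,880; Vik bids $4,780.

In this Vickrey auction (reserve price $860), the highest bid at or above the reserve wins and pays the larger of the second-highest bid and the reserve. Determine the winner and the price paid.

Rule: the highest bid at or above the reserve wins and pays the larger of the second-highest bid and the reserve.
Bids in order: 4,780 (Vik) > 2,650 (Farah) > 1,880 (Dara) > 1,780 (Rosa) > 840 (Yara) > 700 (Uma)
Vik has the top bid at or above the reserve ($4,780).
max(second-highest $2,650, reserve $860) = $2,650; the reserve does not bind.

Vik pays $2,650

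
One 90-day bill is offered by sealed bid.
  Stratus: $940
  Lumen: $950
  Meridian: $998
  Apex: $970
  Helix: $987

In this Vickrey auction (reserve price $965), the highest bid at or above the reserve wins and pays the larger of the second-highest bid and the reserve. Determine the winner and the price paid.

Meridian pays $987

Vickrey auction (reserve price $965): the highest bid at or above the reserve wins and pays the larger of the second-highest bid and the reserve.
Bids in order: 998 (Meridian) > 987 (Helix) > 970 (Apex) > 950 (Lumen) > 940 (Stratus)
Highest eligible bid: Meridian at $998.
max(second-highest $987, reserve $965) = $987; the reserve does not bind.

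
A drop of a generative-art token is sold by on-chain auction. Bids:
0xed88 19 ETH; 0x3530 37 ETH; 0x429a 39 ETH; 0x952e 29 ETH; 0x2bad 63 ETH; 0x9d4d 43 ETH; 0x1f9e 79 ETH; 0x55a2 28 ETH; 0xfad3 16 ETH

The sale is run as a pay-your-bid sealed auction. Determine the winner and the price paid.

0x1f9e pays 79 ETH

Sorting bids: 79 (0x1f9e) > 63 (0x2bad) > 43 (0x9d4d) > 39 (0x429a) > 37 (0x3530) > 29 (0x952e) > …
0x1f9e has the highest bid and pays exactly that: 79 ETH.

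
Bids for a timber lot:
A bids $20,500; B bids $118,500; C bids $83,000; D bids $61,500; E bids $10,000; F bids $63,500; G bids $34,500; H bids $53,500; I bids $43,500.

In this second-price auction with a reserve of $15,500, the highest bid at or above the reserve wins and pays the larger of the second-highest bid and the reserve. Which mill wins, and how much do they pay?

Rule: the highest bid at or above the reserve wins and pays the larger of the second-highest bid and the reserve.
Sorting bids: 118,500 (B) > 83,000 (C) > 63,500 (F) > 61,500 (D) > 53,500 (H) > 43,500 (I) > …
Highest eligible bid: B at $118,500.
Second-highest bid $83,000 exceeds the reserve $15,500 → payment $83,000.

B pays $83,000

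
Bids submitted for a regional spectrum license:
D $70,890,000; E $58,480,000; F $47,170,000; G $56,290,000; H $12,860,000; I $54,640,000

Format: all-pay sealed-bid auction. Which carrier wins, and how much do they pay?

D pays $70,890,000

Rule: the highest bidder wins the item, but every bidder pays their own bid.
Sorting bids: 70,890,000 (D) > 58,480,000 (E) > 56,290,000 (G) > 54,640,000 (I) > 47,170,000 (F) > 12,860,000 (H)
D wins with the top bid; all bids are sunk regardless.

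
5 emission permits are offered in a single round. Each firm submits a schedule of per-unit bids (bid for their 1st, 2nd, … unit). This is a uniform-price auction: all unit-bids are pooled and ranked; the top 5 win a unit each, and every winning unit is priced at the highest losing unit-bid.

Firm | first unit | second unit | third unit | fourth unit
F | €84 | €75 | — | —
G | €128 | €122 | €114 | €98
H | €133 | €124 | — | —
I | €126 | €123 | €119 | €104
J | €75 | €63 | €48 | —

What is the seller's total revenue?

Total revenue: €610

Pooled unit-bids ranked (top 5): 133 (H-1), 128 (G-1), 126 (I-1), 124 (H-2), 123 (I-2)
Highest rejected unit-bid = €122.
Allocation: G 1, H 2, I 2. Every unit priced at €122.
Revenue = 5 × 122 = €610.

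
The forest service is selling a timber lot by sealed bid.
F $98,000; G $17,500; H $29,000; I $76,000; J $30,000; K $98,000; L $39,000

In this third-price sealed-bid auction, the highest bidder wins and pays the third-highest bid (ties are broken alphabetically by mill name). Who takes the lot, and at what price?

F pays $76,000

Bids ranked: 98,000 (F) > 98,000 (K) > 76,000 (I) > 39,000 (L) > 30,000 (J) > 29,000 (H) > …
F and K tie at $98,000; tie-break gives it to F.
F wins; payment is bid #3 in the ranking = $76,000.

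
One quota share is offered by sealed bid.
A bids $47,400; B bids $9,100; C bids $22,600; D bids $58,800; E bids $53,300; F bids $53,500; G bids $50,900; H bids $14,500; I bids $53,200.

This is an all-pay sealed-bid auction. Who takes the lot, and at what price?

All-pay sealed-bid auction: the highest bidder wins the item, but every bidder pays their own bid.
Bids in order: 58,800 (D) > 53,500 (F) > 53,300 (E) > 53,200 (I) > 50,900 (G) > 47,400 (A) > …
D wins with the top bid; all bids are sunk regardless.

D pays $58,800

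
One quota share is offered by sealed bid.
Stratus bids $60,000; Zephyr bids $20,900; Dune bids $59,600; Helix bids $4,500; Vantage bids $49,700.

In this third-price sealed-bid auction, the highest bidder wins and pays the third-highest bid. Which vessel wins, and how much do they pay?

Third-price sealed-bid auction: the highest bidder wins and pays the third-highest bid.
Bids ranked: 60,000 (Stratus) > 59,600 (Dune) > 49,700 (Vantage) > 20,900 (Zephyr) > 4,500 (Helix)
Stratus is highest; pays the third-highest bid, $49,700.

Stratus pays $49,700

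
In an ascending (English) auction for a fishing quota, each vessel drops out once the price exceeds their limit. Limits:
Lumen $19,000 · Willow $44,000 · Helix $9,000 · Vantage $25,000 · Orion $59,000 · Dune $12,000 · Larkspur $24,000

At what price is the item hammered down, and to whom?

Limits ranked: 59,000 (Orion) > 44,000 (Willow) > 25,000 (Vantage) > 24,000 (Larkspur) > 19,000 (Lumen) > 12,000 (Dune) > …
Once the price passes $44,000, only Orion is left; the hammer falls at Willow's limit of $44,000.

Orion wins at $44,000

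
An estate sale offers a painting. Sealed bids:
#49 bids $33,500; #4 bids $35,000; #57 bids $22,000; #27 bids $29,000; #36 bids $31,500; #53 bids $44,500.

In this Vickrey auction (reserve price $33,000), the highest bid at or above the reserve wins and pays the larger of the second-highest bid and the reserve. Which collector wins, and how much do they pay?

#53 pays $35,000

Vickrey auction (reserve price $33,000): the highest bid at or above the reserve wins and pays the larger of the second-highest bid and the reserve.
Bids ranked: 44,500 (#53) > 35,000 (#4) > 33,500 (#49) > 31,500 (#36) > 29,000 (#27) > 22,000 (#57)
#53 has the top bid at or above the reserve ($44,500).
max(second-highest $35,000, reserve $33,000) = $35,000; the reserve does not bind.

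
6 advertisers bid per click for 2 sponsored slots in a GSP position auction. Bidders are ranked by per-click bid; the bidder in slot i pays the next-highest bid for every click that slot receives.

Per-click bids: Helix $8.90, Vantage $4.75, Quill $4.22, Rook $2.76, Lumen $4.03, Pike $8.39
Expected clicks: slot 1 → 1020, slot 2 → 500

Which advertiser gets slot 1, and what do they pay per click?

Helix; $8.39 per click

Ranked by bid: $8.90 (Helix) > $8.39 (Pike) > $4.75 (Vantage) > …
Slot 1 goes to the first-ranked bidder, Helix, who pays the next bid down: $8.39/click.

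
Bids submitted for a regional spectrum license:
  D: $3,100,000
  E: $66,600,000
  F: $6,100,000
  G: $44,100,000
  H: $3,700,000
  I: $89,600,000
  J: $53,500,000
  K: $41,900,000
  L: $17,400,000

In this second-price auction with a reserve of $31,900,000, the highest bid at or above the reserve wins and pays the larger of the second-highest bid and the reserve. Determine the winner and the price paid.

I pays $66,600,000

Second-price auction with a reserve of $31,900,000: the highest bid at or above the reserve wins and pays the larger of the second-highest bid and the reserve.
Bids in order: 89,600,000 (I) > 66,600,000 (E) > 53,500,000 (J) > 44,100,000 (G) > 41,900,000 (K) > 17,400,000 (L) > …
I has the top bid at or above the reserve ($89,600,000).
max(second-highest $66,600,000, reserve $31,900,000) = $66,600,000; the reserve does not bind.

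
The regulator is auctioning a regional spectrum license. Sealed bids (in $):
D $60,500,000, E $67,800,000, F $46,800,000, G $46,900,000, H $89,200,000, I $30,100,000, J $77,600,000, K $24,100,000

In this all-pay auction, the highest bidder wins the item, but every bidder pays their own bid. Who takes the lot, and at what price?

H pays $89,200,000

Sorting bids: 89,200,000 (H) > 77,600,000 (J) > 67,800,000 (E) > 60,500,000 (D) > 46,900,000 (G) > 46,800,000 (F) > …
H wins with the top bid; all bids are sunk regardless.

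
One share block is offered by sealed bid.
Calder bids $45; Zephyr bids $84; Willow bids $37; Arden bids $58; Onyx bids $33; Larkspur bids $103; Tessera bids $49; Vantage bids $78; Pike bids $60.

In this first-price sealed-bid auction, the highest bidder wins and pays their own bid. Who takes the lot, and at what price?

Rule: the highest bidder wins and pays their own bid.
Bids in order: 103 (Larkspur) > 84 (Zephyr) > 78 (Vantage) > 60 (Pike) > 58 (Arden) > 49 (Tessera) > …
Larkspur has the highest bid and pays exactly that: $103.

Larkspur pays $103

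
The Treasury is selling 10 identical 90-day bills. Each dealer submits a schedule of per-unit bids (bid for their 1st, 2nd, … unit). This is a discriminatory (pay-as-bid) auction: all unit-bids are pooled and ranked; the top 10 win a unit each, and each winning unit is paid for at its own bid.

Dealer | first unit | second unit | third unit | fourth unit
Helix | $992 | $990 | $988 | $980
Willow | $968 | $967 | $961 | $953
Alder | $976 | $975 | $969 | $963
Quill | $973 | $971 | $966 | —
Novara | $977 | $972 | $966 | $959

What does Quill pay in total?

All unit-bids, highest first — top 10: 992 (Helix-1), 990 (Helix-2), 988 (Helix-3), 980 (Helix-4), 977 (Novara-1), 976 (Alder-1), 975 (Alder-2), 973 (Quill-1), 972 (Novara-2), 971 (Quill-2)
Next rejected bid: $969 (not a price — pay-as-bid).
Quill's winning unit-bids: 973 + 971 = $1,944.

Quill pays $1,944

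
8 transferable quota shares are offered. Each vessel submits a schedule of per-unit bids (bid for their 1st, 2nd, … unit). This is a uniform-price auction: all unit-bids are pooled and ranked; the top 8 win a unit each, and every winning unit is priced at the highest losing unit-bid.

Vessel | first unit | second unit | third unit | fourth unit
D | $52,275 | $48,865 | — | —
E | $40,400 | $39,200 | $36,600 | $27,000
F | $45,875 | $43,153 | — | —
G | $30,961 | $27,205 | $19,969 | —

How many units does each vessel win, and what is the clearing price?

D 2, E 3, F 2, G 1; clearing price $27,205

All unit-bids, highest first — top 8: 52,275 (D-1), 48,865 (D-2), 45,875 (F-1), 43,153 (F-2), 40,400 (E-1), 39,200 (E-2), 36,600 (E-3), 30,961 (G-1)
Highest rejected unit-bid = $27,205.
Allocation: D 2, E 3, F 2, G 1.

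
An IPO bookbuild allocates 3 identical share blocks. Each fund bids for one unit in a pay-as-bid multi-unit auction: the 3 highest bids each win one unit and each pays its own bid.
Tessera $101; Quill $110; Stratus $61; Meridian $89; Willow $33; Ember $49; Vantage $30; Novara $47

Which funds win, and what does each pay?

Ordering the bids: 110 (Quill), 101 (Tessera), 89 (Meridian), 61 (Stratus), 49 (Ember), …
The 3 highest are Quill, Tessera, Meridian.
Each winner pays its own bid: Quill $110, Tessera $101, Meridian $89.

Quill $110, Tessera $101, Meridian $89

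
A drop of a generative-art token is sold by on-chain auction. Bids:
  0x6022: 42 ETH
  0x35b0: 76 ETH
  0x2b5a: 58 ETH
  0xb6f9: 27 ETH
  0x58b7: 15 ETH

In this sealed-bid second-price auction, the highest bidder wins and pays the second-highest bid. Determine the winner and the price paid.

Bids in order: 76 (0x35b0) > 58 (0x2b5a) > 42 (0x6022) > 27 (0xb6f9) > 15 (0x58b7)
0x35b0 is highest; pays the second-highest bid, 58 ETH.

0x35b0 pays 58 ETH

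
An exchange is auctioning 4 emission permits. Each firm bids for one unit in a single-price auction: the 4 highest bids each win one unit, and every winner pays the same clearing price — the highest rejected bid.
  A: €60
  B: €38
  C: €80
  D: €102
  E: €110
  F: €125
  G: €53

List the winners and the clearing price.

Bids ranked high→low: 125 (F), 110 (E), 102 (D), 80 (C), 60 (A), 53 (G), …
The 4 highest are F, E, D, C.
Clearing price = highest rejected bid = €60.

F, E, D, C; each pays €60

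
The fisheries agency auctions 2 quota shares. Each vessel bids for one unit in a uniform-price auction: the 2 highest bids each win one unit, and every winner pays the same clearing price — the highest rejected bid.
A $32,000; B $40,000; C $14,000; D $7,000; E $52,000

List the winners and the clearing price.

Ordering the bids: 52,000 (E), 40,000 (B), 32,000 (A), 14,000 (C), …
Winners (2 units): E, B.
Clearing price = highest rejected bid = $32,000.

E, B; each pays $32,000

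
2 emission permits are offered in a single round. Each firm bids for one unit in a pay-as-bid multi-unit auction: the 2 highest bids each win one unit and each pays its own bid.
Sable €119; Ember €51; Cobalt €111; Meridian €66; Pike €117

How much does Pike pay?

Bids ranked high→low: 119 (Sable), 117 (Pike), 111 (Cobalt), 66 (Meridian), …
Winners (2 units): Sable, Pike.
Pike wins → own bid €117.

Pike pays €117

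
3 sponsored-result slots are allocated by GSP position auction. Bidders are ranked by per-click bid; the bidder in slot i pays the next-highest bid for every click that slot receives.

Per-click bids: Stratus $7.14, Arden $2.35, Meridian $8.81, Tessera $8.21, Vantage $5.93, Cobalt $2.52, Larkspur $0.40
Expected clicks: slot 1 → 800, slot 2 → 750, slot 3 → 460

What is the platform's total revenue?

Total revenue: $14650.80

Ranked by bid: $8.81 (Meridian) > $8.21 (Tessera) > $7.14 (Stratus) > $5.93 (Vantage) > …
Slot 1: Meridian pays $8.21 × 800 = $6568.00
Slot 2: Tessera pays $7.14 × 750 = $5355.00
Slot 3: Stratus pays $5.93 × 460 = $2727.80
Total = $14650.80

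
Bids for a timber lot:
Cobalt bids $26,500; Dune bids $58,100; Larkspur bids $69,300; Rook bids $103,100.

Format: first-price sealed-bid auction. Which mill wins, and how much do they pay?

Bids ranked: 103,100 (Rook) > 69,300 (Larkspur) > 58,100 (Dune) > 26,500 (Cobalt)
Rook is highest → pays own bid, $103,100.

Rook pays $103,100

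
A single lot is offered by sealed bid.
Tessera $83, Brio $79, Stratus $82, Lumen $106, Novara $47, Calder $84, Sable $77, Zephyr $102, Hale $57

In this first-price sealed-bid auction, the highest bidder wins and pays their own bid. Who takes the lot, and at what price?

Bids ranked: 106 (Lumen) > 102 (Zephyr) > 84 (Calder) > 83 (Tessera) > 82 (Stratus) > 79 (Brio) > …
First-price: Lumen pays what they bid, $106.

Lumen pays $106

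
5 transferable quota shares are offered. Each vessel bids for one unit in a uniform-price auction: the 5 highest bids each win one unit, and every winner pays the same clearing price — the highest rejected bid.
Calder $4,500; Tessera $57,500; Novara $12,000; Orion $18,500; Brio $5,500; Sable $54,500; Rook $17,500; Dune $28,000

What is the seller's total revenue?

Sorting: 57,500 (Tessera), 54,500 (Sable), 28,000 (Dune), 18,500 (Orion), 17,500 (Rook), 12,000 (Novara), 5,500 (Brio), …
Top 5: Tessera, Sable, Dune, Orion, Rook.
First losing bid is Novara's $12,000, which sets the uniform price.
Total revenue = 5 × $12,000 = $60,000.

Total revenue: $60,000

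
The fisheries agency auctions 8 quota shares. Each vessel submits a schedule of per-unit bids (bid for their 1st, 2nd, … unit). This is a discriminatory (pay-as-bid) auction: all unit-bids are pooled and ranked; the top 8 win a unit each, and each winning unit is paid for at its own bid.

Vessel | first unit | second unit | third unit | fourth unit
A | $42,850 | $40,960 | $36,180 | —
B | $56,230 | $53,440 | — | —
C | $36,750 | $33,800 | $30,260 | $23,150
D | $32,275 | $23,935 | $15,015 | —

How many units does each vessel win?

All unit-bids, highest first — top 8: 56,230 (B-1), 53,440 (B-2), 42,850 (A-1), 40,960 (A-2), 36,750 (C-1), 36,180 (A-3), 33,800 (C-2), 32,275 (D-1)
Next rejected bid: $30,260 (not a price — pay-as-bid).
Allocation: A 3, B 2, C 2, D 1.

A 3, B 2, C 2, D 1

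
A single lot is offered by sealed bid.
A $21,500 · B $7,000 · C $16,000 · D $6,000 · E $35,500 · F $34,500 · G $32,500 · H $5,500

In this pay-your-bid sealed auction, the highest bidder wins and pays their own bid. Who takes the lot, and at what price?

E pays $35,500

Rule: the highest bidder wins and pays their own bid.
Bids in order: 35,500 (E) > 34,500 (F) > 32,500 (G) > 21,500 (A) > 16,000 (C) > 7,000 (B) > …
First-price: E pays what they bid, $35,500.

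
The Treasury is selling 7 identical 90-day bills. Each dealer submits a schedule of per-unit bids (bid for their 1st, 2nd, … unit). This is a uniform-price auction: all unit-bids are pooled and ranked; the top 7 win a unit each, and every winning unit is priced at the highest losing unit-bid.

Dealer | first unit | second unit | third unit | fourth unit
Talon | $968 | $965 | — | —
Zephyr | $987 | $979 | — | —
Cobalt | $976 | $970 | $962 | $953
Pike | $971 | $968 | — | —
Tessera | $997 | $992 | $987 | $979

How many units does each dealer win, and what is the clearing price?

Merging the schedules and taking the best 7: 997 (Tessera-1), 992 (Tessera-2), 987 (Zephyr-1), 987 (Tessera-3), 979 (Zephyr-2), 979 (Tessera-4), 976 (Cobalt-1)
Highest rejected unit-bid = $971.
Allocation: Cobalt 1, Tessera 4, Zephyr 2.

Cobalt 1, Tessera 4, Zephyr 2; clearing price $971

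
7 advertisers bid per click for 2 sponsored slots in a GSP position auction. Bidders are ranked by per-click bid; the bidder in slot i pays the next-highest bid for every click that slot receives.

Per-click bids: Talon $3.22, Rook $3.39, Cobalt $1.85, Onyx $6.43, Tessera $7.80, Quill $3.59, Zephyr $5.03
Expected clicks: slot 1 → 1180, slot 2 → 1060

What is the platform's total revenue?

Total revenue: $12919.20

Sorting advertisers: $7.80 (Tessera) > $6.43 (Onyx) > $5.03 (Zephyr) > …
Slot 1: Tessera pays $6.43 × 1180 = $7587.40
Slot 2: Onyx pays $5.03 × 1060 = $5331.80
Total = $12919.20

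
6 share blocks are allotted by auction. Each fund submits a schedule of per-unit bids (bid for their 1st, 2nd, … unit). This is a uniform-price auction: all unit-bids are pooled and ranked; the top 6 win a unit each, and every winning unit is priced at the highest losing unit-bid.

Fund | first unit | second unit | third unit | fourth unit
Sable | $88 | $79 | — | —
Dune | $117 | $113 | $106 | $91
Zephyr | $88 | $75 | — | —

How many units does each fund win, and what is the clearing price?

Dune 4, Sable 1, Zephyr 1; clearing price $79

Pooled unit-bids ranked (top 6): 117 (Dune-1), 113 (Dune-2), 106 (Dune-3), 91 (Dune-4), 88 (Sable-1), 88 (Zephyr-1)
Highest rejected unit-bid = $79.
Allocation: Dune 4, Sable 1, Zephyr 1.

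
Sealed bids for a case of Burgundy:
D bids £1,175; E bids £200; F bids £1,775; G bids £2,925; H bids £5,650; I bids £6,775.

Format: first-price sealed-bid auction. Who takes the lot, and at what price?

I pays £6,775

Bids in order: 6,775 (I) > 5,650 (H) > 2,925 (G) > 1,775 (F) > 1,175 (D) > 200 (E)
I is highest → pays own bid, £6,775.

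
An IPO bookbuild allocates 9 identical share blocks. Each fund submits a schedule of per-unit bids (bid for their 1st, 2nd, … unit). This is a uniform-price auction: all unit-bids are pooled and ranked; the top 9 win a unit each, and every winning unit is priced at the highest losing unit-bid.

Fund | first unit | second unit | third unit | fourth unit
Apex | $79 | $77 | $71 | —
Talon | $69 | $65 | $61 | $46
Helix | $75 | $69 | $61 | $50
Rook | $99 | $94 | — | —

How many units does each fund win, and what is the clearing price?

Apex 3, Helix 2, Rook 2, Talon 2; clearing price $61

Merging the schedules and taking the best 9: 99 (Rook-1), 94 (Rook-2), 79 (Apex-1), 77 (Apex-2), 75 (Helix-1), 71 (Apex-3), 69 (Talon-1), 69 (Helix-2), 65 (Talon-2)
First bid not allocated: $61.
Allocation: Apex 3, Helix 2, Rook 2, Talon 2.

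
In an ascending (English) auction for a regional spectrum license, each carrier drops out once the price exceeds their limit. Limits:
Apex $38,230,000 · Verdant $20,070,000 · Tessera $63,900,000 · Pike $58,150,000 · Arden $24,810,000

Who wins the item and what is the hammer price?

Limits in order: 63,900,000 (Tessera) > 58,150,000 (Pike) > 38,230,000 (Apex) > 24,810,000 (Arden) > 20,070,000 (Verdant)
Once the price passes $58,150,000, only Tessera is left; the hammer falls at Pike's limit of $58,150,000.

Tessera wins at $58,150,000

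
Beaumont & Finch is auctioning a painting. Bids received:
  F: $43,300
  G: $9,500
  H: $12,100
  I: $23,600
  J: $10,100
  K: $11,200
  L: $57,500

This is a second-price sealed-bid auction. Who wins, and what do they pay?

Sorting bids: 57,500 (L) > 43,300 (F) > 23,600 (I) > 12,100 (H) > 11,200 (K) > 10,100 (J) > …
L wins with the highest bid; price is set by the runner-up at $43,300.

L pays $43,300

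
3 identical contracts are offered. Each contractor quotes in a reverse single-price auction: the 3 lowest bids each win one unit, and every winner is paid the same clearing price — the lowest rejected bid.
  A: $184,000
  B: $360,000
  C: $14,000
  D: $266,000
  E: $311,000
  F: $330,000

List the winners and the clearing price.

Ordering the bids: 14,000 (C), 184,000 (A), 266,000 (D), 311,000 (E), 330,000 (F), …
The 3 lowest are C, A, D.
Clearing price = lowest rejected bid = $311,000.

C, A, D; each is paid $311,000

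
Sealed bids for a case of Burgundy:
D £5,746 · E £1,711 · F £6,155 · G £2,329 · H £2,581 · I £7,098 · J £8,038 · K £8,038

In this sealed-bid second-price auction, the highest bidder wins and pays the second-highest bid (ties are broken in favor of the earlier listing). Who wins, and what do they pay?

Rule: the highest bidder wins and pays the second-highest bid.
Bids ranked: 8,038 (J) > 8,038 (K) > 7,098 (I) > 6,155 (F) > 5,746 (D) > 2,581 (H) > …
J and K tie at £8,038; tie-break gives it to J.
J wins with the highest bid; price is set by the runner-up at £8,038.

J pays £8,038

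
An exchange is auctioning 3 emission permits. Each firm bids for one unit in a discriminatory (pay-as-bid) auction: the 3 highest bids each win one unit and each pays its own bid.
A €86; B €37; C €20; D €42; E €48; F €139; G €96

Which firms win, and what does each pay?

Ordering the bids: 139 (F), 96 (G), 86 (A), 48 (E), 42 (D), …
The 3 highest are F, G, A.
Each winner pays its own bid: F €139, G €96, A €86.

F €139, G €96, A €86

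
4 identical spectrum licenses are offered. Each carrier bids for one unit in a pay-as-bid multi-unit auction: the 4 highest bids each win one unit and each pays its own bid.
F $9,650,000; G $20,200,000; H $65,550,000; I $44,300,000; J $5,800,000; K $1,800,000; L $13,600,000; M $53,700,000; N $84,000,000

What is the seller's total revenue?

Ordering the bids: 84,000,000 (N), 65,550,000 (H), 53,700,000 (M), 44,300,000 (I), 20,200,000 (G), 13,600,000 (L), …
Winners (4 units): N, H, M, I.
Total revenue = 84,000,000 + 65,550,000 + 53,700,000 + 44,300,000 = $247,550,000.

Total revenue: $247,550,000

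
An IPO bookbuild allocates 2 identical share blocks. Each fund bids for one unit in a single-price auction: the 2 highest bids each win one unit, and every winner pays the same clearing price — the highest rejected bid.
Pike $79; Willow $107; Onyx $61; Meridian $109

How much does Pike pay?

Pike pays $0

Sorting: 109 (Meridian), 107 (Willow), 79 (Pike), 61 (Onyx)
Winners (2 units): Meridian, Willow.
Highest unsuccessful bid: $79 → clearing price.
Pike does not win → pays $0.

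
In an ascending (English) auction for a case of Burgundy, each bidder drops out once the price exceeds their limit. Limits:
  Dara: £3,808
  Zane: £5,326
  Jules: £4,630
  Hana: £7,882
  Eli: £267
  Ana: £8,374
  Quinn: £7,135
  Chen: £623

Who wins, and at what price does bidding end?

Ana wins at £7,882

Open ascending-bid auction: the price rises until one bidder remains; the winner pays the price at which the last rival dropped out.
Limits in order: 8,374 (Ana) > 7,882 (Hana) > 7,135 (Quinn) > 5,326 (Zane) > 4,630 (Jules) > 3,808 (Dara) > …
Bidding ends when Hana exits at £7,882; Ana takes it.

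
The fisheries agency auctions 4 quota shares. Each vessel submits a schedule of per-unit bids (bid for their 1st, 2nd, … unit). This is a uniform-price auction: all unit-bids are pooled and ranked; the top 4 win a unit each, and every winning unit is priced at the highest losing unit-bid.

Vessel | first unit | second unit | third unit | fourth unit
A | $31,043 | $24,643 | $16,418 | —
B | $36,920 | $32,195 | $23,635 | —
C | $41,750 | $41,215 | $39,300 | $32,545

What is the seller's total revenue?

Total revenue: $130,180

Pooled unit-bids ranked (top 4): 41,750 (C-1), 41,215 (C-2), 39,300 (C-3), 36,920 (B-1)
Highest rejected unit-bid = $32,545.
Allocation: B 1, C 3. Every unit priced at $32,545.
Revenue = 4 × 32,545 = $130,180.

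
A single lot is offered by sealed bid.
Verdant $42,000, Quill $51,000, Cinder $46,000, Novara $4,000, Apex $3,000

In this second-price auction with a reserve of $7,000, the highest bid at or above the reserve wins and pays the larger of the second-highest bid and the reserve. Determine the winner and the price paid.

Bids in order: 51,000 (Quill) > 46,000 (Cinder) > 42,000 (Verdant) > 4,000 (Novara) > 3,000 (Apex)
Quill has the top bid at or above the reserve ($51,000).
Second-highest bid $46,000 exceeds the reserve $7,000 → payment $46,000.

Quill pays $46,000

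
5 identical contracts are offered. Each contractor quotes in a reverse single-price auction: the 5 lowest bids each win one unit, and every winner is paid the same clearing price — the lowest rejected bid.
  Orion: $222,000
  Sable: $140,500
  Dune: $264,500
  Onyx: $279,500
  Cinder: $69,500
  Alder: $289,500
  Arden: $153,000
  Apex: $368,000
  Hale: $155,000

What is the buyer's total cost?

Total cost: $1,322,500

Sorting: 69,500 (Cinder), 140,500 (Sable), 153,000 (Arden), 155,000 (Hale), 222,000 (Orion), 264,500 (Dune), 279,500 (Onyx), …
The 5 lowest are Cinder, Sable, Arden, Hale, Orion.
Clearing price = lowest rejected bid = $264,500.
Total cost = 5 × $264,500 = $1,322,500.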